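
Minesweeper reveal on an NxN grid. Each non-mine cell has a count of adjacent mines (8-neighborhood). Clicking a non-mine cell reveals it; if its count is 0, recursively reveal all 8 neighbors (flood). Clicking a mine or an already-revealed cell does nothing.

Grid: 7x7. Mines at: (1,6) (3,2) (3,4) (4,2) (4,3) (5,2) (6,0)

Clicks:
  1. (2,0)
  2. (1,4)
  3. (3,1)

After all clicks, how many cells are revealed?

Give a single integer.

Answer: 24

Derivation:
Click 1 (2,0) count=0: revealed 24 new [(0,0) (0,1) (0,2) (0,3) (0,4) (0,5) (1,0) (1,1) (1,2) (1,3) (1,4) (1,5) (2,0) (2,1) (2,2) (2,3) (2,4) (2,5) (3,0) (3,1) (4,0) (4,1) (5,0) (5,1)] -> total=24
Click 2 (1,4) count=0: revealed 0 new [(none)] -> total=24
Click 3 (3,1) count=2: revealed 0 new [(none)] -> total=24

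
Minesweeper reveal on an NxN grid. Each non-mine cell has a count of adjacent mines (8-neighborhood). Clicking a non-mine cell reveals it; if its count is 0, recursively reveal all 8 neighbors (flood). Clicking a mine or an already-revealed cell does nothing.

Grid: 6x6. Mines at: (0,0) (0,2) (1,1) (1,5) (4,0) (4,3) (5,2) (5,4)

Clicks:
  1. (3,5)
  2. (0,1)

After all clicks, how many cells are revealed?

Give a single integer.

Click 1 (3,5) count=0: revealed 6 new [(2,4) (2,5) (3,4) (3,5) (4,4) (4,5)] -> total=6
Click 2 (0,1) count=3: revealed 1 new [(0,1)] -> total=7

Answer: 7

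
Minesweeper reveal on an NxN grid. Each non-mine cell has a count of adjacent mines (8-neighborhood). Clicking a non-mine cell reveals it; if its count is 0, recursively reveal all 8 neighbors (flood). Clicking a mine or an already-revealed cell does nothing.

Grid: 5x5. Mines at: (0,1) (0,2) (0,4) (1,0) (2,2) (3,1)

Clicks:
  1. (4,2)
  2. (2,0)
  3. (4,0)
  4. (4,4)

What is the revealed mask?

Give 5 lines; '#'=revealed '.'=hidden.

Answer: .....
...##
#..##
..###
#.###

Derivation:
Click 1 (4,2) count=1: revealed 1 new [(4,2)] -> total=1
Click 2 (2,0) count=2: revealed 1 new [(2,0)] -> total=2
Click 3 (4,0) count=1: revealed 1 new [(4,0)] -> total=3
Click 4 (4,4) count=0: revealed 9 new [(1,3) (1,4) (2,3) (2,4) (3,2) (3,3) (3,4) (4,3) (4,4)] -> total=12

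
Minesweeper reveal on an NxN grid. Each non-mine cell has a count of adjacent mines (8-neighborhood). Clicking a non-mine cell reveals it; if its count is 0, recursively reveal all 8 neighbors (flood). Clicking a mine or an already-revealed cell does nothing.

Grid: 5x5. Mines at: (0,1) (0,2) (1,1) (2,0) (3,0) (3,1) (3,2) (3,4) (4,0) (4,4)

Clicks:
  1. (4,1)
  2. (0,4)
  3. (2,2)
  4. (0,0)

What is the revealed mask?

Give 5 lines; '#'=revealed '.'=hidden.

Click 1 (4,1) count=4: revealed 1 new [(4,1)] -> total=1
Click 2 (0,4) count=0: revealed 6 new [(0,3) (0,4) (1,3) (1,4) (2,3) (2,4)] -> total=7
Click 3 (2,2) count=3: revealed 1 new [(2,2)] -> total=8
Click 4 (0,0) count=2: revealed 1 new [(0,0)] -> total=9

Answer: #..##
...##
..###
.....
.#...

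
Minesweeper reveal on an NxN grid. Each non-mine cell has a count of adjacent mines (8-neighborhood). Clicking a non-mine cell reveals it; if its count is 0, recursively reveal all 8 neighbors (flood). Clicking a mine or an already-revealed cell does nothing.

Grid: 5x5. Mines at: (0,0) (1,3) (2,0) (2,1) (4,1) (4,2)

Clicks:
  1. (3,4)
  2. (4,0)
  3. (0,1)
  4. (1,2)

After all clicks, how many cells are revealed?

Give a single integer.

Click 1 (3,4) count=0: revealed 6 new [(2,3) (2,4) (3,3) (3,4) (4,3) (4,4)] -> total=6
Click 2 (4,0) count=1: revealed 1 new [(4,0)] -> total=7
Click 3 (0,1) count=1: revealed 1 new [(0,1)] -> total=8
Click 4 (1,2) count=2: revealed 1 new [(1,2)] -> total=9

Answer: 9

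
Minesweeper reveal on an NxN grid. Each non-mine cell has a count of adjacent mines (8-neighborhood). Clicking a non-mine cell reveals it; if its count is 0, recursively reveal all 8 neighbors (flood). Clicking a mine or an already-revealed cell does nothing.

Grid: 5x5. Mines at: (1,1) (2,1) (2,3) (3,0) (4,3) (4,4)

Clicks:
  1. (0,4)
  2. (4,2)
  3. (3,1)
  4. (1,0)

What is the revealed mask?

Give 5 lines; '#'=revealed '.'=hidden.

Answer: ..###
#.###
.....
.#...
..#..

Derivation:
Click 1 (0,4) count=0: revealed 6 new [(0,2) (0,3) (0,4) (1,2) (1,3) (1,4)] -> total=6
Click 2 (4,2) count=1: revealed 1 new [(4,2)] -> total=7
Click 3 (3,1) count=2: revealed 1 new [(3,1)] -> total=8
Click 4 (1,0) count=2: revealed 1 new [(1,0)] -> total=9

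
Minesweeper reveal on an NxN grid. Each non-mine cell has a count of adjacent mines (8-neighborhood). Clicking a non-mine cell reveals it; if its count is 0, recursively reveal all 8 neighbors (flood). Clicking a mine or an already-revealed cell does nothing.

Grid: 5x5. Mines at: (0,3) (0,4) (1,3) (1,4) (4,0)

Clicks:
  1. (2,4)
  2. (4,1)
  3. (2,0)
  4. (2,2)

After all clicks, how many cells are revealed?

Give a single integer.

Click 1 (2,4) count=2: revealed 1 new [(2,4)] -> total=1
Click 2 (4,1) count=1: revealed 1 new [(4,1)] -> total=2
Click 3 (2,0) count=0: revealed 18 new [(0,0) (0,1) (0,2) (1,0) (1,1) (1,2) (2,0) (2,1) (2,2) (2,3) (3,0) (3,1) (3,2) (3,3) (3,4) (4,2) (4,3) (4,4)] -> total=20
Click 4 (2,2) count=1: revealed 0 new [(none)] -> total=20

Answer: 20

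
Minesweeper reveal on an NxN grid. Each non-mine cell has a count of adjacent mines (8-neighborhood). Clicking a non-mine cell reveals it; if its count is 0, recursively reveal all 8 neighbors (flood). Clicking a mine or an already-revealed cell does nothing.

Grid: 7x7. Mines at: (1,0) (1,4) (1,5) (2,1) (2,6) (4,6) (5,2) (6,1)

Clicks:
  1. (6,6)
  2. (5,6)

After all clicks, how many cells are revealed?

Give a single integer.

Answer: 20

Derivation:
Click 1 (6,6) count=0: revealed 20 new [(2,2) (2,3) (2,4) (2,5) (3,2) (3,3) (3,4) (3,5) (4,2) (4,3) (4,4) (4,5) (5,3) (5,4) (5,5) (5,6) (6,3) (6,4) (6,5) (6,6)] -> total=20
Click 2 (5,6) count=1: revealed 0 new [(none)] -> total=20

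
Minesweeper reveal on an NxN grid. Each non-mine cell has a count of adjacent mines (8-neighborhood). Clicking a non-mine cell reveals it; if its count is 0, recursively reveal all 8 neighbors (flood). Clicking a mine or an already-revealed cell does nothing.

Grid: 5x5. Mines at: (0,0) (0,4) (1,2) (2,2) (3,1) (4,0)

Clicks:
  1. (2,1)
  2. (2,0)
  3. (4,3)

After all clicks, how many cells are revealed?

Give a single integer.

Click 1 (2,1) count=3: revealed 1 new [(2,1)] -> total=1
Click 2 (2,0) count=1: revealed 1 new [(2,0)] -> total=2
Click 3 (4,3) count=0: revealed 10 new [(1,3) (1,4) (2,3) (2,4) (3,2) (3,3) (3,4) (4,2) (4,3) (4,4)] -> total=12

Answer: 12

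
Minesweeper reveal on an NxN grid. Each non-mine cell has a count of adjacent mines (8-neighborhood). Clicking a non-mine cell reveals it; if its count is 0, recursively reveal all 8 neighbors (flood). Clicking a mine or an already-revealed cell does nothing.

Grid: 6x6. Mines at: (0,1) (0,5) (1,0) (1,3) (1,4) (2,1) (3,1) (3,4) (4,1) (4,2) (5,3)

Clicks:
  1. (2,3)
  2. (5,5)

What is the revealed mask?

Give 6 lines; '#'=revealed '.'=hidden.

Answer: ......
......
...#..
......
....##
....##

Derivation:
Click 1 (2,3) count=3: revealed 1 new [(2,3)] -> total=1
Click 2 (5,5) count=0: revealed 4 new [(4,4) (4,5) (5,4) (5,5)] -> total=5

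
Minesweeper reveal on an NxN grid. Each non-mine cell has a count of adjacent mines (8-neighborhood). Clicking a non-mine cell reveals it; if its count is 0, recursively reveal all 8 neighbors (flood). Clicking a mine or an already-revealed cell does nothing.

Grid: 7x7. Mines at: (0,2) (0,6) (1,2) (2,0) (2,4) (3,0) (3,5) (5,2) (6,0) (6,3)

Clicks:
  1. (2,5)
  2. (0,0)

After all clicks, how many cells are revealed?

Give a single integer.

Click 1 (2,5) count=2: revealed 1 new [(2,5)] -> total=1
Click 2 (0,0) count=0: revealed 4 new [(0,0) (0,1) (1,0) (1,1)] -> total=5

Answer: 5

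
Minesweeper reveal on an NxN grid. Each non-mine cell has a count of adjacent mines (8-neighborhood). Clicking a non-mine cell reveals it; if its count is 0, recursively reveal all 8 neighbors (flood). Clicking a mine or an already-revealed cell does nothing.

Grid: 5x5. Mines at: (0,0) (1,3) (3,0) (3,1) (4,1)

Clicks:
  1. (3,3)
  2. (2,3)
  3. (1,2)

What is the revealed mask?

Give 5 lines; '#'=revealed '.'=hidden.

Click 1 (3,3) count=0: revealed 9 new [(2,2) (2,3) (2,4) (3,2) (3,3) (3,4) (4,2) (4,3) (4,4)] -> total=9
Click 2 (2,3) count=1: revealed 0 new [(none)] -> total=9
Click 3 (1,2) count=1: revealed 1 new [(1,2)] -> total=10

Answer: .....
..#..
..###
..###
..###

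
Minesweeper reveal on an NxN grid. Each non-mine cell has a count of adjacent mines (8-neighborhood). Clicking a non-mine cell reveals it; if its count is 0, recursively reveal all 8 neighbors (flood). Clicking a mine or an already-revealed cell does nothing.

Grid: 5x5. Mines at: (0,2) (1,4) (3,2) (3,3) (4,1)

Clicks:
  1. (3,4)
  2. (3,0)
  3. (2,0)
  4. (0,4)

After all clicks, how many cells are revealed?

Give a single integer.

Answer: 10

Derivation:
Click 1 (3,4) count=1: revealed 1 new [(3,4)] -> total=1
Click 2 (3,0) count=1: revealed 1 new [(3,0)] -> total=2
Click 3 (2,0) count=0: revealed 7 new [(0,0) (0,1) (1,0) (1,1) (2,0) (2,1) (3,1)] -> total=9
Click 4 (0,4) count=1: revealed 1 new [(0,4)] -> total=10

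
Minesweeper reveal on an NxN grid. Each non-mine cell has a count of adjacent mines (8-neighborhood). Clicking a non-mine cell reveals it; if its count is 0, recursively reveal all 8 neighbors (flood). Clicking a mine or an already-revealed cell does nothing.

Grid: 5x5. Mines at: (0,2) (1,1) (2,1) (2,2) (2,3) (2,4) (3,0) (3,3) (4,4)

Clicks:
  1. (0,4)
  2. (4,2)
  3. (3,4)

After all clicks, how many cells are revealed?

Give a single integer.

Click 1 (0,4) count=0: revealed 4 new [(0,3) (0,4) (1,3) (1,4)] -> total=4
Click 2 (4,2) count=1: revealed 1 new [(4,2)] -> total=5
Click 3 (3,4) count=4: revealed 1 new [(3,4)] -> total=6

Answer: 6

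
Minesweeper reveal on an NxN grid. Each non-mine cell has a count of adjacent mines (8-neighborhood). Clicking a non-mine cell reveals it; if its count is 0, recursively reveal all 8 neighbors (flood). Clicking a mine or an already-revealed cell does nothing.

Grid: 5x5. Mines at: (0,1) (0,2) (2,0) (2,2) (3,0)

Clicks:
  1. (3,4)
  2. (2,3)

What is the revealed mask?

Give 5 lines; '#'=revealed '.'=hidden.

Click 1 (3,4) count=0: revealed 14 new [(0,3) (0,4) (1,3) (1,4) (2,3) (2,4) (3,1) (3,2) (3,3) (3,4) (4,1) (4,2) (4,3) (4,4)] -> total=14
Click 2 (2,3) count=1: revealed 0 new [(none)] -> total=14

Answer: ...##
...##
...##
.####
.####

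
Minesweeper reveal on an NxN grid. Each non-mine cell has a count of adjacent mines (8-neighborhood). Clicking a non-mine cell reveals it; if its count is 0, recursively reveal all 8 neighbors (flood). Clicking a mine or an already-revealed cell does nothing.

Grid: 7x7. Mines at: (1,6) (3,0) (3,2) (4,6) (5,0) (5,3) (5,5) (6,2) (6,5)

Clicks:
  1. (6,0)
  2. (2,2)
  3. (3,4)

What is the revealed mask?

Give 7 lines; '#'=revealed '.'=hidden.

Answer: ######.
######.
######.
...###.
...###.
.......
#......

Derivation:
Click 1 (6,0) count=1: revealed 1 new [(6,0)] -> total=1
Click 2 (2,2) count=1: revealed 1 new [(2,2)] -> total=2
Click 3 (3,4) count=0: revealed 23 new [(0,0) (0,1) (0,2) (0,3) (0,4) (0,5) (1,0) (1,1) (1,2) (1,3) (1,4) (1,5) (2,0) (2,1) (2,3) (2,4) (2,5) (3,3) (3,4) (3,5) (4,3) (4,4) (4,5)] -> total=25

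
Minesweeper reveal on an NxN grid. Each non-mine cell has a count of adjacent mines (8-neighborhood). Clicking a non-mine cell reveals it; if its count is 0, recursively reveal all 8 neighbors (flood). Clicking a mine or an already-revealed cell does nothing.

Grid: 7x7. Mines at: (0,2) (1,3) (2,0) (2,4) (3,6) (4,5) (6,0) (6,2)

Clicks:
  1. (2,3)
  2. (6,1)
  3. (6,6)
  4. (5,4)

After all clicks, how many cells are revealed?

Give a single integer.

Click 1 (2,3) count=2: revealed 1 new [(2,3)] -> total=1
Click 2 (6,1) count=2: revealed 1 new [(6,1)] -> total=2
Click 3 (6,6) count=0: revealed 8 new [(5,3) (5,4) (5,5) (5,6) (6,3) (6,4) (6,5) (6,6)] -> total=10
Click 4 (5,4) count=1: revealed 0 new [(none)] -> total=10

Answer: 10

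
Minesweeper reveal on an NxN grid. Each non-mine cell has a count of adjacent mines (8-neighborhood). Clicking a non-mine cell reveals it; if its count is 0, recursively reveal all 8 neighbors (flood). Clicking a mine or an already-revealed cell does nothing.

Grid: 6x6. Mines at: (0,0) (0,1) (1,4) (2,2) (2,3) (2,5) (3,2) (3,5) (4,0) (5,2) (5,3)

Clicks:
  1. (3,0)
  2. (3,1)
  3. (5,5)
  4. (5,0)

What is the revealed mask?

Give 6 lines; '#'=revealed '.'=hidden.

Click 1 (3,0) count=1: revealed 1 new [(3,0)] -> total=1
Click 2 (3,1) count=3: revealed 1 new [(3,1)] -> total=2
Click 3 (5,5) count=0: revealed 4 new [(4,4) (4,5) (5,4) (5,5)] -> total=6
Click 4 (5,0) count=1: revealed 1 new [(5,0)] -> total=7

Answer: ......
......
......
##....
....##
#...##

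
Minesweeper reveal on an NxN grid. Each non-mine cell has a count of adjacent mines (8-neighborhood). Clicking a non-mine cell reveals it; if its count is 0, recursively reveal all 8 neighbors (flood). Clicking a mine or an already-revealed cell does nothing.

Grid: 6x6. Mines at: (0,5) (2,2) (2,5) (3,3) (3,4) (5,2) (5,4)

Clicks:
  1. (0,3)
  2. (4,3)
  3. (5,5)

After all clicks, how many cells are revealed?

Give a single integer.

Click 1 (0,3) count=0: revealed 18 new [(0,0) (0,1) (0,2) (0,3) (0,4) (1,0) (1,1) (1,2) (1,3) (1,4) (2,0) (2,1) (3,0) (3,1) (4,0) (4,1) (5,0) (5,1)] -> total=18
Click 2 (4,3) count=4: revealed 1 new [(4,3)] -> total=19
Click 3 (5,5) count=1: revealed 1 new [(5,5)] -> total=20

Answer: 20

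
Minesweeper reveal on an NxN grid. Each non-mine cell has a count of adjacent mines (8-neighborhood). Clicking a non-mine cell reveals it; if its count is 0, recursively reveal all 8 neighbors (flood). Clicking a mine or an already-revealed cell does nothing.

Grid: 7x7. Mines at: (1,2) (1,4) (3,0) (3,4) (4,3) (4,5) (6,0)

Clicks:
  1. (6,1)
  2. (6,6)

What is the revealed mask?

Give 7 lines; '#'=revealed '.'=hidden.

Answer: .......
.......
.......
.......
.......
.######
.######

Derivation:
Click 1 (6,1) count=1: revealed 1 new [(6,1)] -> total=1
Click 2 (6,6) count=0: revealed 11 new [(5,1) (5,2) (5,3) (5,4) (5,5) (5,6) (6,2) (6,3) (6,4) (6,5) (6,6)] -> total=12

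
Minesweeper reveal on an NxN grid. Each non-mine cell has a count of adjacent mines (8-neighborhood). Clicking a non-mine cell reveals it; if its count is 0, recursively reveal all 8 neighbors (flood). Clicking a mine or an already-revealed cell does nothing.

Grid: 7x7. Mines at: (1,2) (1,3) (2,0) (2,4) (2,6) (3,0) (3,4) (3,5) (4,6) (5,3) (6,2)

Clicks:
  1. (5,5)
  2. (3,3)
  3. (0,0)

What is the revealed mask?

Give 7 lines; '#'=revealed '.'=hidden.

Click 1 (5,5) count=1: revealed 1 new [(5,5)] -> total=1
Click 2 (3,3) count=2: revealed 1 new [(3,3)] -> total=2
Click 3 (0,0) count=0: revealed 4 new [(0,0) (0,1) (1,0) (1,1)] -> total=6

Answer: ##.....
##.....
.......
...#...
.......
.....#.
.......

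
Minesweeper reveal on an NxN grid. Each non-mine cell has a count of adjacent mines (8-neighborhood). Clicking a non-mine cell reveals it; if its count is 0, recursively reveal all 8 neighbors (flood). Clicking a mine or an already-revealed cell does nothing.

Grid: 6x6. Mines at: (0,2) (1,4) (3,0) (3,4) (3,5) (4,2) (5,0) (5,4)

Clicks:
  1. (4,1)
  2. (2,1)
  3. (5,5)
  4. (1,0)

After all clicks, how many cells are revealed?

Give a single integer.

Answer: 8

Derivation:
Click 1 (4,1) count=3: revealed 1 new [(4,1)] -> total=1
Click 2 (2,1) count=1: revealed 1 new [(2,1)] -> total=2
Click 3 (5,5) count=1: revealed 1 new [(5,5)] -> total=3
Click 4 (1,0) count=0: revealed 5 new [(0,0) (0,1) (1,0) (1,1) (2,0)] -> total=8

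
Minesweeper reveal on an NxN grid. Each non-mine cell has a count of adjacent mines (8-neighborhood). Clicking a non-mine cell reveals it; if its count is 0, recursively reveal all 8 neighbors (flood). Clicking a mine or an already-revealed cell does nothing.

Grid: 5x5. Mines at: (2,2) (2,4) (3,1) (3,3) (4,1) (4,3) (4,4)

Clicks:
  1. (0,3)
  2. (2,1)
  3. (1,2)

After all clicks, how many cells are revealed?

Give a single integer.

Answer: 12

Derivation:
Click 1 (0,3) count=0: revealed 12 new [(0,0) (0,1) (0,2) (0,3) (0,4) (1,0) (1,1) (1,2) (1,3) (1,4) (2,0) (2,1)] -> total=12
Click 2 (2,1) count=2: revealed 0 new [(none)] -> total=12
Click 3 (1,2) count=1: revealed 0 new [(none)] -> total=12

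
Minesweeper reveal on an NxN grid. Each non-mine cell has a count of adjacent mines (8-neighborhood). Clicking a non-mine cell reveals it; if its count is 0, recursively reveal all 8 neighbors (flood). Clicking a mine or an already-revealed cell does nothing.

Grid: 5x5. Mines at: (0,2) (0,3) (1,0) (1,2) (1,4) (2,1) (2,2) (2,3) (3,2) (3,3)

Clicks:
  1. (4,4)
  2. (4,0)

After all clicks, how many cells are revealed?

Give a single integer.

Click 1 (4,4) count=1: revealed 1 new [(4,4)] -> total=1
Click 2 (4,0) count=0: revealed 4 new [(3,0) (3,1) (4,0) (4,1)] -> total=5

Answer: 5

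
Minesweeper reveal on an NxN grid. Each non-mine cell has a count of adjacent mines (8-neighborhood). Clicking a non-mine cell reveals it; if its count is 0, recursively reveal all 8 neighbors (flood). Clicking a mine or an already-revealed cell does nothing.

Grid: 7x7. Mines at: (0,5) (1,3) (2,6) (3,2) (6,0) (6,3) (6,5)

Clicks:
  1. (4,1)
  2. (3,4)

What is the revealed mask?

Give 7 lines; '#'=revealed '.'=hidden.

Click 1 (4,1) count=1: revealed 1 new [(4,1)] -> total=1
Click 2 (3,4) count=0: revealed 15 new [(2,3) (2,4) (2,5) (3,3) (3,4) (3,5) (3,6) (4,3) (4,4) (4,5) (4,6) (5,3) (5,4) (5,5) (5,6)] -> total=16

Answer: .......
.......
...###.
...####
.#.####
...####
.......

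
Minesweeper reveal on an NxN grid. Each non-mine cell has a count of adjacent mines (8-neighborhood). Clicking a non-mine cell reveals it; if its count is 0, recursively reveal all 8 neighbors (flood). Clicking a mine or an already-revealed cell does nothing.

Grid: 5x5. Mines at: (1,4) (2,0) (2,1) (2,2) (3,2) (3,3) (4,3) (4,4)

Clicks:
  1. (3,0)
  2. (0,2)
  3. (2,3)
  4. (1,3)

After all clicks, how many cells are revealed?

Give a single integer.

Click 1 (3,0) count=2: revealed 1 new [(3,0)] -> total=1
Click 2 (0,2) count=0: revealed 8 new [(0,0) (0,1) (0,2) (0,3) (1,0) (1,1) (1,2) (1,3)] -> total=9
Click 3 (2,3) count=4: revealed 1 new [(2,3)] -> total=10
Click 4 (1,3) count=2: revealed 0 new [(none)] -> total=10

Answer: 10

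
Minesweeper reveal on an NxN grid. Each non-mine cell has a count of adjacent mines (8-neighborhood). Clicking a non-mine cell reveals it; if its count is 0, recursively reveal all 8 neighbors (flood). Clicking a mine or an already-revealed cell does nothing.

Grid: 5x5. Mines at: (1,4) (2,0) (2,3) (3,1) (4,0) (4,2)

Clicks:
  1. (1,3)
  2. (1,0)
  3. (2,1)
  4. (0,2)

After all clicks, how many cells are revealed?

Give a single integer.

Answer: 9

Derivation:
Click 1 (1,3) count=2: revealed 1 new [(1,3)] -> total=1
Click 2 (1,0) count=1: revealed 1 new [(1,0)] -> total=2
Click 3 (2,1) count=2: revealed 1 new [(2,1)] -> total=3
Click 4 (0,2) count=0: revealed 6 new [(0,0) (0,1) (0,2) (0,3) (1,1) (1,2)] -> total=9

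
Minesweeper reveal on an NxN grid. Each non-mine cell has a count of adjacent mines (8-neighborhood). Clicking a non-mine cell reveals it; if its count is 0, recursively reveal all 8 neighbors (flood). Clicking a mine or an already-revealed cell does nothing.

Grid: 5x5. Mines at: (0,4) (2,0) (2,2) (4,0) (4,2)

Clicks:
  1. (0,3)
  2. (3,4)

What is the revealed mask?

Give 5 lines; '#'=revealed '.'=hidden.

Answer: ...#.
...##
...##
...##
...##

Derivation:
Click 1 (0,3) count=1: revealed 1 new [(0,3)] -> total=1
Click 2 (3,4) count=0: revealed 8 new [(1,3) (1,4) (2,3) (2,4) (3,3) (3,4) (4,3) (4,4)] -> total=9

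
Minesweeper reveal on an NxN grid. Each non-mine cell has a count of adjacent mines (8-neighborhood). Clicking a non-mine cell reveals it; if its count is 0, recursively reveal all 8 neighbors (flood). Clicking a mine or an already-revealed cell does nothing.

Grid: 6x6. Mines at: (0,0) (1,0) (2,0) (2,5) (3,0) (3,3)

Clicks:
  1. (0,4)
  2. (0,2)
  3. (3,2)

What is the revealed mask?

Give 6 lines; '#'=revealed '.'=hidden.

Answer: .#####
.#####
.####.
..#...
......
......

Derivation:
Click 1 (0,4) count=0: revealed 14 new [(0,1) (0,2) (0,3) (0,4) (0,5) (1,1) (1,2) (1,3) (1,4) (1,5) (2,1) (2,2) (2,3) (2,4)] -> total=14
Click 2 (0,2) count=0: revealed 0 new [(none)] -> total=14
Click 3 (3,2) count=1: revealed 1 new [(3,2)] -> total=15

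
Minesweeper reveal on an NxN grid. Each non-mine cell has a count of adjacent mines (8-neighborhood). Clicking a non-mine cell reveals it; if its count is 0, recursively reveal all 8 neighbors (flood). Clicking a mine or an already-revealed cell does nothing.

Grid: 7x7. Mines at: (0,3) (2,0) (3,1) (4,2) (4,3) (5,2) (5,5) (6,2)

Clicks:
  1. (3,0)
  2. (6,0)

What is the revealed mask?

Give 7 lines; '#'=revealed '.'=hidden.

Click 1 (3,0) count=2: revealed 1 new [(3,0)] -> total=1
Click 2 (6,0) count=0: revealed 6 new [(4,0) (4,1) (5,0) (5,1) (6,0) (6,1)] -> total=7

Answer: .......
.......
.......
#......
##.....
##.....
##.....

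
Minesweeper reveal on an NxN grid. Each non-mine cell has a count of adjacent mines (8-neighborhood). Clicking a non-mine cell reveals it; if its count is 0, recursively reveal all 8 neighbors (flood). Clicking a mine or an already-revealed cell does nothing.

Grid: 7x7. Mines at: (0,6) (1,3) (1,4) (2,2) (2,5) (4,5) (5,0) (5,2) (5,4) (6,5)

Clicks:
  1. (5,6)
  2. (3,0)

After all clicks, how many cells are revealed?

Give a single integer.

Answer: 13

Derivation:
Click 1 (5,6) count=2: revealed 1 new [(5,6)] -> total=1
Click 2 (3,0) count=0: revealed 12 new [(0,0) (0,1) (0,2) (1,0) (1,1) (1,2) (2,0) (2,1) (3,0) (3,1) (4,0) (4,1)] -> total=13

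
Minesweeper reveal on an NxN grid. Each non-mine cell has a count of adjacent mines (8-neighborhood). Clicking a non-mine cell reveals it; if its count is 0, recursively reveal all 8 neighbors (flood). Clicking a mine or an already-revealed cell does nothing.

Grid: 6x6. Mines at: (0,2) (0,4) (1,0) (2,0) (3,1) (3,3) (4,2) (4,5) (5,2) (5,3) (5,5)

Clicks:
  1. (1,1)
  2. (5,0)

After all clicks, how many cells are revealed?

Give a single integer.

Answer: 5

Derivation:
Click 1 (1,1) count=3: revealed 1 new [(1,1)] -> total=1
Click 2 (5,0) count=0: revealed 4 new [(4,0) (4,1) (5,0) (5,1)] -> total=5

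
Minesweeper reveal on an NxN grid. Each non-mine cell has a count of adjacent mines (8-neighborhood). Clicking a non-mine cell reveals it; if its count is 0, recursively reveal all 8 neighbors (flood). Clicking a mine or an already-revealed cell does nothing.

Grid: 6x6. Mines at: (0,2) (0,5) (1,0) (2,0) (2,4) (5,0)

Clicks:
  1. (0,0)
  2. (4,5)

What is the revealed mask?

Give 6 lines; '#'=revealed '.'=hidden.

Click 1 (0,0) count=1: revealed 1 new [(0,0)] -> total=1
Click 2 (4,5) count=0: revealed 21 new [(1,1) (1,2) (1,3) (2,1) (2,2) (2,3) (3,1) (3,2) (3,3) (3,4) (3,5) (4,1) (4,2) (4,3) (4,4) (4,5) (5,1) (5,2) (5,3) (5,4) (5,5)] -> total=22

Answer: #.....
.###..
.###..
.#####
.#####
.#####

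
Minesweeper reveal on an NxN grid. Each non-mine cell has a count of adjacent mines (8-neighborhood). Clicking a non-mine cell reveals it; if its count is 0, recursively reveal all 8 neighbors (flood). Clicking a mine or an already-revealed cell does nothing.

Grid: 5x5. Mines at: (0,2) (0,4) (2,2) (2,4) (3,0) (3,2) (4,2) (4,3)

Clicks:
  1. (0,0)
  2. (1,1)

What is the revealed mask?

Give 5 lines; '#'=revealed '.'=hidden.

Click 1 (0,0) count=0: revealed 6 new [(0,0) (0,1) (1,0) (1,1) (2,0) (2,1)] -> total=6
Click 2 (1,1) count=2: revealed 0 new [(none)] -> total=6

Answer: ##...
##...
##...
.....
.....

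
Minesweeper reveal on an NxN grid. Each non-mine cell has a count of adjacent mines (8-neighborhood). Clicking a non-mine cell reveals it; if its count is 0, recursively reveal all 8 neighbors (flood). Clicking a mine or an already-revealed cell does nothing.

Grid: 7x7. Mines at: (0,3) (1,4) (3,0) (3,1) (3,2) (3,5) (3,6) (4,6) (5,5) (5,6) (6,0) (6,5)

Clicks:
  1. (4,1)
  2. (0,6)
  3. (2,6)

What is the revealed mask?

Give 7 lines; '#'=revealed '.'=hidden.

Answer: .....##
.....##
.....##
.......
.#.....
.......
.......

Derivation:
Click 1 (4,1) count=3: revealed 1 new [(4,1)] -> total=1
Click 2 (0,6) count=0: revealed 6 new [(0,5) (0,6) (1,5) (1,6) (2,5) (2,6)] -> total=7
Click 3 (2,6) count=2: revealed 0 new [(none)] -> total=7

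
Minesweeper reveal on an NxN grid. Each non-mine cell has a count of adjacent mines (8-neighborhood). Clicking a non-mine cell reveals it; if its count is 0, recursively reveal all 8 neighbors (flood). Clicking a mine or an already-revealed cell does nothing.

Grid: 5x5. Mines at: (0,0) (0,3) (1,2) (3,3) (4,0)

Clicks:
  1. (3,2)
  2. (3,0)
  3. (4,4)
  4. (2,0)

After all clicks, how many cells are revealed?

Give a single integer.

Click 1 (3,2) count=1: revealed 1 new [(3,2)] -> total=1
Click 2 (3,0) count=1: revealed 1 new [(3,0)] -> total=2
Click 3 (4,4) count=1: revealed 1 new [(4,4)] -> total=3
Click 4 (2,0) count=0: revealed 5 new [(1,0) (1,1) (2,0) (2,1) (3,1)] -> total=8

Answer: 8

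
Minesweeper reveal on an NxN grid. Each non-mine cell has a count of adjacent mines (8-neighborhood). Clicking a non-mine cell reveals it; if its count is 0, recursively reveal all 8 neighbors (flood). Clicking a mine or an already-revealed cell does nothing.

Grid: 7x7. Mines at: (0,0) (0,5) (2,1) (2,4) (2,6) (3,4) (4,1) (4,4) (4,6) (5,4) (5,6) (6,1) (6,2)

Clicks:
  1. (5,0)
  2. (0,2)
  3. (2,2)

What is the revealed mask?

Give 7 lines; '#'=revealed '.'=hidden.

Click 1 (5,0) count=2: revealed 1 new [(5,0)] -> total=1
Click 2 (0,2) count=0: revealed 8 new [(0,1) (0,2) (0,3) (0,4) (1,1) (1,2) (1,3) (1,4)] -> total=9
Click 3 (2,2) count=1: revealed 1 new [(2,2)] -> total=10

Answer: .####..
.####..
..#....
.......
.......
#......
.......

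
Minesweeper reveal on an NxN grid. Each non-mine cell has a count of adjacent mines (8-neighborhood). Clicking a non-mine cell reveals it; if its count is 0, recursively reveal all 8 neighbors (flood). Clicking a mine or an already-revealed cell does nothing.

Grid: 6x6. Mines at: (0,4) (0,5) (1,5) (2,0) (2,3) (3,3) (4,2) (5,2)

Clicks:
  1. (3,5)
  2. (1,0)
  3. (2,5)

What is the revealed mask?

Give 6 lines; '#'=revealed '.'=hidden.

Click 1 (3,5) count=0: revealed 10 new [(2,4) (2,5) (3,4) (3,5) (4,3) (4,4) (4,5) (5,3) (5,4) (5,5)] -> total=10
Click 2 (1,0) count=1: revealed 1 new [(1,0)] -> total=11
Click 3 (2,5) count=1: revealed 0 new [(none)] -> total=11

Answer: ......
#.....
....##
....##
...###
...###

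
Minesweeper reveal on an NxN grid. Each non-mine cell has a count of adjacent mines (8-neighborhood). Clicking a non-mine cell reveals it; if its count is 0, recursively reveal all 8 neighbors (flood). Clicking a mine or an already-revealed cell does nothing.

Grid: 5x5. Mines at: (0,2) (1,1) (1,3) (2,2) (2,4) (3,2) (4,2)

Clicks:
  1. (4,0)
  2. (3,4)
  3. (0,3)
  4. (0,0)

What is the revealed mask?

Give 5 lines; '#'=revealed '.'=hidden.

Click 1 (4,0) count=0: revealed 6 new [(2,0) (2,1) (3,0) (3,1) (4,0) (4,1)] -> total=6
Click 2 (3,4) count=1: revealed 1 new [(3,4)] -> total=7
Click 3 (0,3) count=2: revealed 1 new [(0,3)] -> total=8
Click 4 (0,0) count=1: revealed 1 new [(0,0)] -> total=9

Answer: #..#.
.....
##...
##..#
##...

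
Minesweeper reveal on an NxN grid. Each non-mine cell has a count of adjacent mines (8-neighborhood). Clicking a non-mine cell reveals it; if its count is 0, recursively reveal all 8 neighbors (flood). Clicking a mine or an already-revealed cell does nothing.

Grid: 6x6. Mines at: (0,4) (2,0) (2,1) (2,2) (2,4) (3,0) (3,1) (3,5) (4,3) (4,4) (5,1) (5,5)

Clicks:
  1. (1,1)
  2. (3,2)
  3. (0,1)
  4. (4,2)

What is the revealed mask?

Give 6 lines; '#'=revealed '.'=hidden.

Answer: ####..
####..
......
..#...
..#...
......

Derivation:
Click 1 (1,1) count=3: revealed 1 new [(1,1)] -> total=1
Click 2 (3,2) count=4: revealed 1 new [(3,2)] -> total=2
Click 3 (0,1) count=0: revealed 7 new [(0,0) (0,1) (0,2) (0,3) (1,0) (1,2) (1,3)] -> total=9
Click 4 (4,2) count=3: revealed 1 new [(4,2)] -> total=10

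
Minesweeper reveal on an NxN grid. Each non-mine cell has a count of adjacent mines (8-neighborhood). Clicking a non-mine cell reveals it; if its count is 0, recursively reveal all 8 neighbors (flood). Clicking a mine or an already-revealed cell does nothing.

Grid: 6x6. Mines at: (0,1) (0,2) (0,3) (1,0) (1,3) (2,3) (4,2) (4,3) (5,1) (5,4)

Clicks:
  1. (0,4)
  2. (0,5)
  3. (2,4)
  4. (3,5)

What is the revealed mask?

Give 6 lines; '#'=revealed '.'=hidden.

Click 1 (0,4) count=2: revealed 1 new [(0,4)] -> total=1
Click 2 (0,5) count=0: revealed 9 new [(0,5) (1,4) (1,5) (2,4) (2,5) (3,4) (3,5) (4,4) (4,5)] -> total=10
Click 3 (2,4) count=2: revealed 0 new [(none)] -> total=10
Click 4 (3,5) count=0: revealed 0 new [(none)] -> total=10

Answer: ....##
....##
....##
....##
....##
......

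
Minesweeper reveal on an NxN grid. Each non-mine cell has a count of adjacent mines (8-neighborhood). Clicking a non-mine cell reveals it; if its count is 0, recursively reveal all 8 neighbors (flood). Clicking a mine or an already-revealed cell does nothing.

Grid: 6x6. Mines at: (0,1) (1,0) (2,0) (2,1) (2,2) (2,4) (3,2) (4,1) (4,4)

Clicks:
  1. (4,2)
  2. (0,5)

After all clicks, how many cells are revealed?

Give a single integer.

Click 1 (4,2) count=2: revealed 1 new [(4,2)] -> total=1
Click 2 (0,5) count=0: revealed 8 new [(0,2) (0,3) (0,4) (0,5) (1,2) (1,3) (1,4) (1,5)] -> total=9

Answer: 9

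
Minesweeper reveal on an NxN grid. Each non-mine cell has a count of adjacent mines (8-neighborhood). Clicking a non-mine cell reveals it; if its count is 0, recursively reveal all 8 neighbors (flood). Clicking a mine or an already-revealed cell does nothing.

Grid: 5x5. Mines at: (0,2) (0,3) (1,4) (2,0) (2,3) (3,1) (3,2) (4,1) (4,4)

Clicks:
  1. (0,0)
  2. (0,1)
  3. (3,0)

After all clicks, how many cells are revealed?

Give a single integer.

Answer: 5

Derivation:
Click 1 (0,0) count=0: revealed 4 new [(0,0) (0,1) (1,0) (1,1)] -> total=4
Click 2 (0,1) count=1: revealed 0 new [(none)] -> total=4
Click 3 (3,0) count=3: revealed 1 new [(3,0)] -> total=5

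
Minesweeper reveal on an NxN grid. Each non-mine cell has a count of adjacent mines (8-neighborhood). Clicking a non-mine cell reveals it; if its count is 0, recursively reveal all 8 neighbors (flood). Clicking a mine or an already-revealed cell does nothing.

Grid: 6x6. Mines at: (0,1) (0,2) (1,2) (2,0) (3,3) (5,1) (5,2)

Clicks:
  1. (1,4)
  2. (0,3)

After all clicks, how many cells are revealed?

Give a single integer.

Answer: 17

Derivation:
Click 1 (1,4) count=0: revealed 17 new [(0,3) (0,4) (0,5) (1,3) (1,4) (1,5) (2,3) (2,4) (2,5) (3,4) (3,5) (4,3) (4,4) (4,5) (5,3) (5,4) (5,5)] -> total=17
Click 2 (0,3) count=2: revealed 0 new [(none)] -> total=17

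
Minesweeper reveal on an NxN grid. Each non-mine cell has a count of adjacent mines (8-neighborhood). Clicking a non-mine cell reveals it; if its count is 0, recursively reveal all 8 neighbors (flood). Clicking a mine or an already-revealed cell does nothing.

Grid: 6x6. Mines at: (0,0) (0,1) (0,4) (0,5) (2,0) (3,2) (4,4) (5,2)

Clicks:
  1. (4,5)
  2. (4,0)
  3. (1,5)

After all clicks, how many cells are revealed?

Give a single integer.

Click 1 (4,5) count=1: revealed 1 new [(4,5)] -> total=1
Click 2 (4,0) count=0: revealed 6 new [(3,0) (3,1) (4,0) (4,1) (5,0) (5,1)] -> total=7
Click 3 (1,5) count=2: revealed 1 new [(1,5)] -> total=8

Answer: 8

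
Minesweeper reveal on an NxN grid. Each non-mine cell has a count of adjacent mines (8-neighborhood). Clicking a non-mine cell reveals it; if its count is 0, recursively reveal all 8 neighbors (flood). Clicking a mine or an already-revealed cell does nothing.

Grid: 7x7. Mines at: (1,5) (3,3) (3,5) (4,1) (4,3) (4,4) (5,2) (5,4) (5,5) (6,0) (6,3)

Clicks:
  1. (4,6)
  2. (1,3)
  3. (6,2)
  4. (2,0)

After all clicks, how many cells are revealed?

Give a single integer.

Click 1 (4,6) count=2: revealed 1 new [(4,6)] -> total=1
Click 2 (1,3) count=0: revealed 18 new [(0,0) (0,1) (0,2) (0,3) (0,4) (1,0) (1,1) (1,2) (1,3) (1,4) (2,0) (2,1) (2,2) (2,3) (2,4) (3,0) (3,1) (3,2)] -> total=19
Click 3 (6,2) count=2: revealed 1 new [(6,2)] -> total=20
Click 4 (2,0) count=0: revealed 0 new [(none)] -> total=20

Answer: 20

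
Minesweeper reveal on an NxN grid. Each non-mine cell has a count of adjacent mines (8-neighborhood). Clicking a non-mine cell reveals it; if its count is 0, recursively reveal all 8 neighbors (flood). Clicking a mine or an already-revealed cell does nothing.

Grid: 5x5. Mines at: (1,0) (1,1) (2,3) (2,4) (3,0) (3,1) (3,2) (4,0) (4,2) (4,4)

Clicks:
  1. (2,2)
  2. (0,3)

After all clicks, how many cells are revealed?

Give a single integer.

Answer: 7

Derivation:
Click 1 (2,2) count=4: revealed 1 new [(2,2)] -> total=1
Click 2 (0,3) count=0: revealed 6 new [(0,2) (0,3) (0,4) (1,2) (1,3) (1,4)] -> total=7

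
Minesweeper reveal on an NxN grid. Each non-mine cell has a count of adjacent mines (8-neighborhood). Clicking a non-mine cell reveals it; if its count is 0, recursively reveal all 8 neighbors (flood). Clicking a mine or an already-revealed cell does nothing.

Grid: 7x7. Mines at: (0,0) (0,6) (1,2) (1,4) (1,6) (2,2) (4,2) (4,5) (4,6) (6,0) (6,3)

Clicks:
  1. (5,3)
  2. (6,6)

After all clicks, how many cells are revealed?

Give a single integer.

Answer: 7

Derivation:
Click 1 (5,3) count=2: revealed 1 new [(5,3)] -> total=1
Click 2 (6,6) count=0: revealed 6 new [(5,4) (5,5) (5,6) (6,4) (6,5) (6,6)] -> total=7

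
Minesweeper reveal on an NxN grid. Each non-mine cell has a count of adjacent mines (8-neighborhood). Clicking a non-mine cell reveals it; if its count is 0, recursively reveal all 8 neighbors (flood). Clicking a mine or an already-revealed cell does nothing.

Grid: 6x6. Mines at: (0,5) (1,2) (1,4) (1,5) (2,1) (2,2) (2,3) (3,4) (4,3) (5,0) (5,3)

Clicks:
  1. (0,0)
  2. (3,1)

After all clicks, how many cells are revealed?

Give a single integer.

Click 1 (0,0) count=0: revealed 4 new [(0,0) (0,1) (1,0) (1,1)] -> total=4
Click 2 (3,1) count=2: revealed 1 new [(3,1)] -> total=5

Answer: 5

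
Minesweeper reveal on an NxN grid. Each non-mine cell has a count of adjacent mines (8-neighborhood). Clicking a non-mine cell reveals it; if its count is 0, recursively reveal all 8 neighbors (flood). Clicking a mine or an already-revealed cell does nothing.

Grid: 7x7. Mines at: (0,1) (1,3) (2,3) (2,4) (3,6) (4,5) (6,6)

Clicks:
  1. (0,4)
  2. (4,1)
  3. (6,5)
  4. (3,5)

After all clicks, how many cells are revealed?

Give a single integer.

Answer: 30

Derivation:
Click 1 (0,4) count=1: revealed 1 new [(0,4)] -> total=1
Click 2 (4,1) count=0: revealed 28 new [(1,0) (1,1) (1,2) (2,0) (2,1) (2,2) (3,0) (3,1) (3,2) (3,3) (3,4) (4,0) (4,1) (4,2) (4,3) (4,4) (5,0) (5,1) (5,2) (5,3) (5,4) (5,5) (6,0) (6,1) (6,2) (6,3) (6,4) (6,5)] -> total=29
Click 3 (6,5) count=1: revealed 0 new [(none)] -> total=29
Click 4 (3,5) count=3: revealed 1 new [(3,5)] -> total=30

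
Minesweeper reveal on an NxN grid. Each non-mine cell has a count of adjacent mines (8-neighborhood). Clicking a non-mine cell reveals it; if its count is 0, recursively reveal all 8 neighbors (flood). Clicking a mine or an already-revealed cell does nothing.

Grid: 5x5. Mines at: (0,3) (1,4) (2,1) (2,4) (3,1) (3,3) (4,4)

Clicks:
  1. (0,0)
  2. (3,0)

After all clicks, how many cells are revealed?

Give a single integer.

Answer: 7

Derivation:
Click 1 (0,0) count=0: revealed 6 new [(0,0) (0,1) (0,2) (1,0) (1,1) (1,2)] -> total=6
Click 2 (3,0) count=2: revealed 1 new [(3,0)] -> total=7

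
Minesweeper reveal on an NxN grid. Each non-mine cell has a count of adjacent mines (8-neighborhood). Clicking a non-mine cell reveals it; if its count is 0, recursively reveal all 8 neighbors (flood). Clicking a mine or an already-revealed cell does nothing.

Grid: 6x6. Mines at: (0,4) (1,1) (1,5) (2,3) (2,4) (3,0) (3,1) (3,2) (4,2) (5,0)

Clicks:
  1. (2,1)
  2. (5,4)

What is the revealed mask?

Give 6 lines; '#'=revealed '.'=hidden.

Answer: ......
......
.#....
...###
...###
...###

Derivation:
Click 1 (2,1) count=4: revealed 1 new [(2,1)] -> total=1
Click 2 (5,4) count=0: revealed 9 new [(3,3) (3,4) (3,5) (4,3) (4,4) (4,5) (5,3) (5,4) (5,5)] -> total=10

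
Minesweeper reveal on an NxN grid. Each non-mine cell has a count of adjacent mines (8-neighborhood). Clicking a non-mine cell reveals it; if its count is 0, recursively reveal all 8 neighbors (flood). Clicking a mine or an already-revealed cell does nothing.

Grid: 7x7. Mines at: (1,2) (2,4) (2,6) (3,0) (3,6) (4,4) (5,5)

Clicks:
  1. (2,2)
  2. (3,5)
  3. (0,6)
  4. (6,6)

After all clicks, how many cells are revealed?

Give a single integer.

Answer: 11

Derivation:
Click 1 (2,2) count=1: revealed 1 new [(2,2)] -> total=1
Click 2 (3,5) count=4: revealed 1 new [(3,5)] -> total=2
Click 3 (0,6) count=0: revealed 8 new [(0,3) (0,4) (0,5) (0,6) (1,3) (1,4) (1,5) (1,6)] -> total=10
Click 4 (6,6) count=1: revealed 1 new [(6,6)] -> total=11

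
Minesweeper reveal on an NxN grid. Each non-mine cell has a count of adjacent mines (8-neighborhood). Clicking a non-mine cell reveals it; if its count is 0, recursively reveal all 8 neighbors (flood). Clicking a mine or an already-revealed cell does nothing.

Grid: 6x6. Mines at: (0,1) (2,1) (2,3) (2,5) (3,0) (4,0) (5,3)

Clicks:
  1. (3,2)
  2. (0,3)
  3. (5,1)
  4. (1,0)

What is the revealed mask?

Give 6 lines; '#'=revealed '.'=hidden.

Answer: ..####
#.####
......
..#...
......
.#....

Derivation:
Click 1 (3,2) count=2: revealed 1 new [(3,2)] -> total=1
Click 2 (0,3) count=0: revealed 8 new [(0,2) (0,3) (0,4) (0,5) (1,2) (1,3) (1,4) (1,5)] -> total=9
Click 3 (5,1) count=1: revealed 1 new [(5,1)] -> total=10
Click 4 (1,0) count=2: revealed 1 new [(1,0)] -> total=11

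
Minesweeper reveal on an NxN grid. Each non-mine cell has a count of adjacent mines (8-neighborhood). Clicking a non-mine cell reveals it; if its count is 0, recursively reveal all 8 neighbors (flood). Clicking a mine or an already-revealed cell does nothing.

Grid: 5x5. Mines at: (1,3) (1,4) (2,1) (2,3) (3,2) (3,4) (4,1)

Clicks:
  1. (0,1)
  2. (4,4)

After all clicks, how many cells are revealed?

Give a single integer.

Click 1 (0,1) count=0: revealed 6 new [(0,0) (0,1) (0,2) (1,0) (1,1) (1,2)] -> total=6
Click 2 (4,4) count=1: revealed 1 new [(4,4)] -> total=7

Answer: 7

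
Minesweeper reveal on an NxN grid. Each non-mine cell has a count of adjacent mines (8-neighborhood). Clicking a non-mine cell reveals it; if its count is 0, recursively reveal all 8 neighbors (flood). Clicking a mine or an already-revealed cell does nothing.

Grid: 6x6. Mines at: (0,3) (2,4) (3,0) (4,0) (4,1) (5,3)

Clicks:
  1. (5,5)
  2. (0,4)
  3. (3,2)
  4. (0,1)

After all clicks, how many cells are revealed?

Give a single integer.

Answer: 21

Derivation:
Click 1 (5,5) count=0: revealed 6 new [(3,4) (3,5) (4,4) (4,5) (5,4) (5,5)] -> total=6
Click 2 (0,4) count=1: revealed 1 new [(0,4)] -> total=7
Click 3 (3,2) count=1: revealed 1 new [(3,2)] -> total=8
Click 4 (0,1) count=0: revealed 13 new [(0,0) (0,1) (0,2) (1,0) (1,1) (1,2) (1,3) (2,0) (2,1) (2,2) (2,3) (3,1) (3,3)] -> total=21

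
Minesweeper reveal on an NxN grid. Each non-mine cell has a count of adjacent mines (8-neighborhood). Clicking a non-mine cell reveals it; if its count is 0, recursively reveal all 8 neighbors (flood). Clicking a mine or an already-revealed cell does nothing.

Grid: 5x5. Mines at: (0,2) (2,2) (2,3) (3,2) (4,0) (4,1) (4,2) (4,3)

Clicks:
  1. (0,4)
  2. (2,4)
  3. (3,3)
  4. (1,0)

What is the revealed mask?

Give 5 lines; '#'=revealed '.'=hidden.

Click 1 (0,4) count=0: revealed 4 new [(0,3) (0,4) (1,3) (1,4)] -> total=4
Click 2 (2,4) count=1: revealed 1 new [(2,4)] -> total=5
Click 3 (3,3) count=5: revealed 1 new [(3,3)] -> total=6
Click 4 (1,0) count=0: revealed 8 new [(0,0) (0,1) (1,0) (1,1) (2,0) (2,1) (3,0) (3,1)] -> total=14

Answer: ##.##
##.##
##..#
##.#.
.....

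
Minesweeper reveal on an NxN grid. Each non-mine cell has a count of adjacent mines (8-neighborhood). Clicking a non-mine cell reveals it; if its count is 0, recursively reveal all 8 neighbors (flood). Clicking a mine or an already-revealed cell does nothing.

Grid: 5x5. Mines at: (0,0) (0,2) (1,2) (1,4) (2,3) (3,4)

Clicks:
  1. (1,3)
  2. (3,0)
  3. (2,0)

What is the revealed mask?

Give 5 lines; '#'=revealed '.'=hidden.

Answer: .....
##.#.
###..
####.
####.

Derivation:
Click 1 (1,3) count=4: revealed 1 new [(1,3)] -> total=1
Click 2 (3,0) count=0: revealed 13 new [(1,0) (1,1) (2,0) (2,1) (2,2) (3,0) (3,1) (3,2) (3,3) (4,0) (4,1) (4,2) (4,3)] -> total=14
Click 3 (2,0) count=0: revealed 0 new [(none)] -> total=14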